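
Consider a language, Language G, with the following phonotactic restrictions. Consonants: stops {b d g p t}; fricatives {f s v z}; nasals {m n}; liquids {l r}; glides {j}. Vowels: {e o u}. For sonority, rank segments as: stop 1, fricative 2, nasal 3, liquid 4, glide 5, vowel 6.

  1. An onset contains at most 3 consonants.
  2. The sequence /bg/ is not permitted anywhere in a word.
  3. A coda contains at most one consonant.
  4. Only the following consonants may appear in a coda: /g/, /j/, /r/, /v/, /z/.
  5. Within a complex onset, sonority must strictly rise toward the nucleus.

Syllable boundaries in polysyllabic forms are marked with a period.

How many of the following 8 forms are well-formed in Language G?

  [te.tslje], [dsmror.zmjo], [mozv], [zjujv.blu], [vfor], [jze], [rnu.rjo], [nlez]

1

[te.tslje] — violates constraint 1: syllable 2 onset /tslj/ has 4 consonants (> 3) → ill-formed
[dsmror.zmjo] — violates constraint 1: syllable 1 onset /dsmr/ has 4 consonants (> 3) → ill-formed
[mozv] — violates constraint 3: syllable 1 coda /zv/ has 2 consonants (> 1) → ill-formed
[zjujv.blu] — violates constraint 3: syllable 1 coda /jv/ has 2 consonants (> 1) → ill-formed
[vfor] — violates constraint 5: syllable 1 onset /vf/: /v/ (fricative, 2) → /f/ (fricative, 2) does not rise → ill-formed
[jze] — violates constraint 5: syllable 1 onset /jz/: /j/ (glide, 5) → /z/ (fricative, 2) does not rise → ill-formed
[rnu.rjo] — violates constraint 5: syllable 1 onset /rn/: /r/ (liquid, 4) → /n/ (nasal, 3) does not rise → ill-formed
[nlez] — σ1 onset /nl/ (3→4 rises), coda /z/ ok → well-formed
Well-formed: [nlez] → 1.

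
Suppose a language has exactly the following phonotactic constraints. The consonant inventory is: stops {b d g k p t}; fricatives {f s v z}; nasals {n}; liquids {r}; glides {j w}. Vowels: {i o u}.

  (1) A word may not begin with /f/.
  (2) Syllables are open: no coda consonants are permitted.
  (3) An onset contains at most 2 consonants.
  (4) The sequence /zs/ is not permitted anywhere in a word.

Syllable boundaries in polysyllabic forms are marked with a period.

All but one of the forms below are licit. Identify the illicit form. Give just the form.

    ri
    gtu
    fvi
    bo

ri — σ1 onset /r/, coda /∅/ ok → licit
gtu — σ1 onset /gt/ (2C), coda /∅/ ok → licit
fvi — violates constraint 1: word begins with /f/ → illicit
bo — σ1 onset /b/, coda /∅/ ok → licit

fvi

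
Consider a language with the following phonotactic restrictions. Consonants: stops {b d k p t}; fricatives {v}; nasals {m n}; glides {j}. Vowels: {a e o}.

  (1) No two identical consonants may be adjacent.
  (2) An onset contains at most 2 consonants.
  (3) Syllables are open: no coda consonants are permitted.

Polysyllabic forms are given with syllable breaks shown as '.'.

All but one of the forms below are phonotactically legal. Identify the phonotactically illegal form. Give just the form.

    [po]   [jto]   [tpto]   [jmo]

[tpto]

[po] — σ1 onset /p/, coda /∅/ ok → phonotactically legal
[jto] — σ1 onset /jt/ (2C), coda /∅/ ok → phonotactically legal
[tpto] — violates constraint 2: syllable 1 onset /tpt/ has 3 consonants (> 2) → phonotactically illegal
[jmo] — σ1 onset /jm/ (2C), coda /∅/ ok → phonotactically legal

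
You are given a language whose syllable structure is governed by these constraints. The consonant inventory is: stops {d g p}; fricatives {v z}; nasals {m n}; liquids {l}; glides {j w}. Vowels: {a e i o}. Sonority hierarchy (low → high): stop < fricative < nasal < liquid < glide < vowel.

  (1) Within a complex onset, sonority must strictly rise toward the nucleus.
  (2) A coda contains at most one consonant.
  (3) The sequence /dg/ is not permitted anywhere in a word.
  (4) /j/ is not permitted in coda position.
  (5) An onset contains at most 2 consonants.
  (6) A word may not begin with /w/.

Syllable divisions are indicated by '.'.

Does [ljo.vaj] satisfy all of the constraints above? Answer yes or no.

no

[ljo.vaj] — violates constraint 4: syllable 2 coda contains /j/ → phonotactically illegal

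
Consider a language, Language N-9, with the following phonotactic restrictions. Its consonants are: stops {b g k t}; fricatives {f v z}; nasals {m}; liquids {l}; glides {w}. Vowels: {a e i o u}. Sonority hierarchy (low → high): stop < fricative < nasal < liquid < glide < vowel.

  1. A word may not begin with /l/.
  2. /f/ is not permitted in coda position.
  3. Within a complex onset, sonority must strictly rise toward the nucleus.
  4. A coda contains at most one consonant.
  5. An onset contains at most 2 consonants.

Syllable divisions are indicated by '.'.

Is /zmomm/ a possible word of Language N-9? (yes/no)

/zmomm/ — violates constraint 4: syllable 1 coda /mm/ has 2 consonants (> 1) → ill-formed

no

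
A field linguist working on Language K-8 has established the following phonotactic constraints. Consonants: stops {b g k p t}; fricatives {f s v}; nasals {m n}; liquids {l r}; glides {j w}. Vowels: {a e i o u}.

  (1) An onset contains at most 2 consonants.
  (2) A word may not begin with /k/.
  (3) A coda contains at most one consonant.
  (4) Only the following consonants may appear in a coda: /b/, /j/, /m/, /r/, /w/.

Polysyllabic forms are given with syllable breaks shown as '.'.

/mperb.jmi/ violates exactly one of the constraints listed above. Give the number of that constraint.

/mperb.jmi/: syllable 1 coda /rb/ has 2 consonants (> 1).
This is a violation of constraint 3: "A coda contains at most one consonant."
The remaining constraints (1, 2, 4) are satisfied.

3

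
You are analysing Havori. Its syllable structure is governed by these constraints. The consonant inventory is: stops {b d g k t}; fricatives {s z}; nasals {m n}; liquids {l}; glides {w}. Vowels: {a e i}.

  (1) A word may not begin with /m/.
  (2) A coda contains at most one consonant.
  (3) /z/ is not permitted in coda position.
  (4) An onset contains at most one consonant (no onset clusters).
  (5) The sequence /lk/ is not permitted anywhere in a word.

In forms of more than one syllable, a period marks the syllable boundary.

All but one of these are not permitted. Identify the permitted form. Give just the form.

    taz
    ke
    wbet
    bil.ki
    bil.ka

ke

taz — violates constraint 3: syllable 1 coda contains /z/ → not permitted
ke — σ1 onset /k/, coda /∅/ ok → permitted
wbet — violates constraint 4: syllable 1 onset /wb/ has 2 consonants (> 1) → not permitted
bil.ki — violates constraint 5: contains banned sequence /lk/ → not permitted
bil.ka — violates constraint 5: contains banned sequence /lk/ → not permitted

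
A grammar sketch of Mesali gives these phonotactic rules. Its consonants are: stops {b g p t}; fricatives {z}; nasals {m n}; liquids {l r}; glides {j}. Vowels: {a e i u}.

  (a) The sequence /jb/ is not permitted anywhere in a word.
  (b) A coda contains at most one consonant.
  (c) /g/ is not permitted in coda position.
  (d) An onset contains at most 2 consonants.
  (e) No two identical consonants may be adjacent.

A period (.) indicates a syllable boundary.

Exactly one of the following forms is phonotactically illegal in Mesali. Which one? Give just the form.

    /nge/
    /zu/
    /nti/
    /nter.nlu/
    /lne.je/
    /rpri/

/nge/ — σ1 onset /ng/ (2C), coda /∅/ ok → phonotactically legal
/zu/ — σ1 onset /z/, coda /∅/ ok → phonotactically legal
/nti/ — σ1 onset /nt/ (2C), coda /∅/ ok → phonotactically legal
/nter.nlu/ — σ1 onset /nt/ (2C), coda /r/ ok; σ2 onset /nl/ (2C), coda /∅/ ok → phonotactically legal
/lne.je/ — σ1 onset /ln/ (2C), coda /∅/ ok; σ2 onset /j/, coda /∅/ ok → phonotactically legal
/rpri/ — violates constraint (d): syllable 1 onset /rpr/ has 3 consonants (> 2) → phonotactically illegal

/rpri/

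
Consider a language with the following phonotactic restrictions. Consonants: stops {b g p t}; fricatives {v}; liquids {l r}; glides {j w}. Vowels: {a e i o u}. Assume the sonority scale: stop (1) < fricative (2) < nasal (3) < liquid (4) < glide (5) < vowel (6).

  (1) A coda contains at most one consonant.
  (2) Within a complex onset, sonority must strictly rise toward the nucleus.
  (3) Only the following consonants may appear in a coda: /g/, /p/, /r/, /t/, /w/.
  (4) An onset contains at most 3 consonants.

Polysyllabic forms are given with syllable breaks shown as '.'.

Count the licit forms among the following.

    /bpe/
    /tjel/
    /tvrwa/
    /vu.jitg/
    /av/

/bpe/ — violates constraint 2: syllable 1 onset /bp/: /b/ (stop, 1) → /p/ (stop, 1) does not rise → illicit
/tjel/ — violates constraint 3: syllable 1 coda contains /l/, which is not a licensed coda consonant → illicit
/tvrwa/ — violates constraint 4: syllable 1 onset /tvrw/ has 4 consonants (> 3) → illicit
/vu.jitg/ — violates constraint 1: syllable 2 coda /tg/ has 2 consonants (> 1) → illicit
/av/ — violates constraint 3: syllable 1 coda contains /v/, which is not a licensed coda consonant → illicit
No form is licit → 0.

0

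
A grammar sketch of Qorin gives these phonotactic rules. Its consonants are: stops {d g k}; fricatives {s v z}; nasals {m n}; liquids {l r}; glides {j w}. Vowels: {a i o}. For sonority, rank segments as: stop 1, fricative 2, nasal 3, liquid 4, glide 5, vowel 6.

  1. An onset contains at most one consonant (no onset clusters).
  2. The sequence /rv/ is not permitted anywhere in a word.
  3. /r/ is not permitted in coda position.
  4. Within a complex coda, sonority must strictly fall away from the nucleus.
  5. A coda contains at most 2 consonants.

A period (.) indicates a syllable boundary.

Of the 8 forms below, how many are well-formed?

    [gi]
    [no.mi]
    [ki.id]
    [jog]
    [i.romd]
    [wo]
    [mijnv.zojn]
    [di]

[gi] — σ1 onset /g/, coda /∅/ ok → well-formed
[no.mi] — σ1 onset /n/, coda /∅/ ok; σ2 onset /m/, coda /∅/ ok → well-formed
[ki.id] — σ1 onset /k/, coda /∅/ ok; σ2 onset /∅/, coda /d/ ok → well-formed
[jog] — σ1 onset /j/, coda /g/ ok → well-formed
[i.romd] — σ1 onset /∅/, coda /∅/ ok; σ2 onset /r/, coda /md/ (3→1 falls) ok → well-formed
[wo] — σ1 onset /w/, coda /∅/ ok → well-formed
[mijnv.zojn] — violates constraint 5: syllable 1 coda /jnv/ has 3 consonants (> 2) → ill-formed
[di] — σ1 onset /d/, coda /∅/ ok → well-formed
Well-formed: [gi], [no.mi], [ki.id], [jog], [i.romd], [wo], [di] → 7.

7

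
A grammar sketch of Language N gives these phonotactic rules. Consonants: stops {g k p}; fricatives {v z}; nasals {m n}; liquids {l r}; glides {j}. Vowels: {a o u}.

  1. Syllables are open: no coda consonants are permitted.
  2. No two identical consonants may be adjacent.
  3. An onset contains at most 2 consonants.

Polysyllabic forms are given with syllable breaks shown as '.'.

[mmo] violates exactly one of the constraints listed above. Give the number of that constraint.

2

[mmo]: adjacent identical consonants /mm/.
This is a violation of constraint 2: "No two identical consonants may be adjacent."
The remaining constraints (1, 3) are satisfied.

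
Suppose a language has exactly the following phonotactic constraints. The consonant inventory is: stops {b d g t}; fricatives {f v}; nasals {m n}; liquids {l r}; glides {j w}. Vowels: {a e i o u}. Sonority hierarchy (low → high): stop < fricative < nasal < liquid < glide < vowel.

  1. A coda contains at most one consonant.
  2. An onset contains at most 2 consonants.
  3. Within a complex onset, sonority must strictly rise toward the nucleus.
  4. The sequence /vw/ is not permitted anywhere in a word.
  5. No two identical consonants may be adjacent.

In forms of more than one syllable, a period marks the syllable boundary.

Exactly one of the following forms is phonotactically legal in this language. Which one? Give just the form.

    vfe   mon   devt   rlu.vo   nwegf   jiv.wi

mon

vfe — violates constraint 3: syllable 1 onset /vf/: /v/ (fricative, 2) → /f/ (fricative, 2) does not rise → phonotactically illegal
mon — σ1 onset /m/, coda /n/ ok → phonotactically legal
devt — violates constraint 1: syllable 1 coda /vt/ has 2 consonants (> 1) → phonotactically illegal
rlu.vo — violates constraint 3: syllable 1 onset /rl/: /r/ (liquid, 4) → /l/ (liquid, 4) does not rise → phonotactically illegal
nwegf — violates constraint 1: syllable 1 coda /gf/ has 2 consonants (> 1) → phonotactically illegal
jiv.wi — violates constraint 4: contains banned sequence /vw/ → phonotactically illegal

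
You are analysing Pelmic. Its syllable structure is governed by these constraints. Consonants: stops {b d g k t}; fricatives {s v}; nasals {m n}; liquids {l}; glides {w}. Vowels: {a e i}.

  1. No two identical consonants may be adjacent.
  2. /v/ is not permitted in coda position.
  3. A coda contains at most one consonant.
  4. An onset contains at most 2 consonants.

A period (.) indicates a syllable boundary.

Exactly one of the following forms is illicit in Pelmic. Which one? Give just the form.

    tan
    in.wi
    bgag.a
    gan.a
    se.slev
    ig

tan — σ1 onset /t/, coda /n/ ok → licit
in.wi — σ1 onset /∅/, coda /n/ ok; σ2 onset /w/, coda /∅/ ok → licit
bgag.a — σ1 onset /bg/ (2C), coda /g/ ok; σ2 onset /∅/, coda /∅/ ok → licit
gan.a — σ1 onset /g/, coda /n/ ok; σ2 onset /∅/, coda /∅/ ok → licit
se.slev — violates constraint 2: syllable 2 coda contains /v/ → illicit
ig — σ1 onset /∅/, coda /g/ ok → licit

se.slev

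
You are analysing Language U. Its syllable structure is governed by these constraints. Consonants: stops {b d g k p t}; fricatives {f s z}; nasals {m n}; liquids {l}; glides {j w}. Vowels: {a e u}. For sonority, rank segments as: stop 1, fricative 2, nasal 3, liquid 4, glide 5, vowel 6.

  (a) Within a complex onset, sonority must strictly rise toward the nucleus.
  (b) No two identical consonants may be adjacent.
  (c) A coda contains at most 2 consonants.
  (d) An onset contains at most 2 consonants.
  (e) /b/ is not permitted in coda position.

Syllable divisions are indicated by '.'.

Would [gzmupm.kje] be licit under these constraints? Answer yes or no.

[gzmupm.kje] — violates constraint (d): syllable 1 onset /gzm/ has 3 consonants (> 2) → illicit

no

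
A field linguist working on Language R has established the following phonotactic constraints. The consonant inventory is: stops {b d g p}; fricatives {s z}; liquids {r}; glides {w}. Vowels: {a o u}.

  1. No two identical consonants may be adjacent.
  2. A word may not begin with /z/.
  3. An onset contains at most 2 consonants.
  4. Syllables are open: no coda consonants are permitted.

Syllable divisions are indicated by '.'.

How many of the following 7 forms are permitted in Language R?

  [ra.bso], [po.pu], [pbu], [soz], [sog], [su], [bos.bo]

4

[ra.bso] — σ1 onset /r/, coda /∅/ ok; σ2 onset /bs/ (2C), coda /∅/ ok → permitted
[po.pu] — σ1 onset /p/, coda /∅/ ok; σ2 onset /p/, coda /∅/ ok → permitted
[pbu] — σ1 onset /pb/ (2C), coda /∅/ ok → permitted
[soz] — violates constraint 4: syllable 1 coda /z/ has 1 consonant (> 0) → not permitted
[sog] — violates constraint 4: syllable 1 coda /g/ has 1 consonant (> 0) → not permitted
[su] — σ1 onset /s/, coda /∅/ ok → permitted
[bos.bo] — violates constraint 4: syllable 1 coda /s/ has 1 consonant (> 0) → not permitted
Permitted: [ra.bso], [po.pu], [pbu], [su] → 4.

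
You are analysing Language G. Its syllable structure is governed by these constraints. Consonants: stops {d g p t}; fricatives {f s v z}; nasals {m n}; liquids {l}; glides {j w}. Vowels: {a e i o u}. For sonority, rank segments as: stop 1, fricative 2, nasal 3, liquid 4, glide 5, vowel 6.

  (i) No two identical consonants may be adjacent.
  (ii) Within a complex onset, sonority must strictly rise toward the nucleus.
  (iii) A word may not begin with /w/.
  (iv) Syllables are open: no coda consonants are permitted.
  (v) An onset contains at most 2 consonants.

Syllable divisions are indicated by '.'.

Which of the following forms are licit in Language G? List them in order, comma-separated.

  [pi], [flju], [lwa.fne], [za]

[pi] — σ1 onset /p/, coda /∅/ ok → licit
[flju] — violates constraint (v): syllable 1 onset /flj/ has 3 consonants (> 2) → illicit
[lwa.fne] — σ1 onset /lw/ (4→5 rises), coda /∅/ ok; σ2 onset /fn/ (2→3 rises), coda /∅/ ok → licit
[za] — σ1 onset /z/, coda /∅/ ok → licit

[pi], [lwa.fne], [za]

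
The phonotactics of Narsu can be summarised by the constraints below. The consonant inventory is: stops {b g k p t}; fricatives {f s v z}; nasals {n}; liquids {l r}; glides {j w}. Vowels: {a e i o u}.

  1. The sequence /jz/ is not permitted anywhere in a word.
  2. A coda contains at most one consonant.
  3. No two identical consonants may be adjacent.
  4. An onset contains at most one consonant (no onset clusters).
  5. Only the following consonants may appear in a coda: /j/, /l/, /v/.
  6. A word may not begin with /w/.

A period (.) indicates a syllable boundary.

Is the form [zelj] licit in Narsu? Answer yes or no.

no

[zelj] — violates constraint 2: syllable 1 coda /lj/ has 2 consonants (> 1) → illicit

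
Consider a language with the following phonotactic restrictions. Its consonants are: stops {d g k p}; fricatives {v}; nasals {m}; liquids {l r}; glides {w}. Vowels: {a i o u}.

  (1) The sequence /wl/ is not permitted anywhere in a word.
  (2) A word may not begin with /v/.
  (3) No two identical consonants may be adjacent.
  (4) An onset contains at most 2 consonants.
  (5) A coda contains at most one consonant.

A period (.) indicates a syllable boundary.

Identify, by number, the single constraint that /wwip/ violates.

/wwip/: adjacent identical consonants /ww/.
This is a violation of constraint 3: "No two identical consonants may be adjacent."
The remaining constraints (1, 2, 4, 5) are satisfied.

3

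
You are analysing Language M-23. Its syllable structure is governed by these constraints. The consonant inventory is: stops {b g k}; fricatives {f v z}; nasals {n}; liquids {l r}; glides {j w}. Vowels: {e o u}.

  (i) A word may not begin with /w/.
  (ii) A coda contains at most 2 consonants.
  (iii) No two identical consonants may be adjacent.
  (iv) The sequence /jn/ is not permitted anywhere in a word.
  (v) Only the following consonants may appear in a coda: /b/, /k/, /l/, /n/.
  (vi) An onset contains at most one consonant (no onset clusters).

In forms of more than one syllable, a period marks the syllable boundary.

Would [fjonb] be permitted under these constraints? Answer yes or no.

no

[fjonb] — violates constraint (vi): syllable 1 onset /fj/ has 2 consonants (> 1) → not permitted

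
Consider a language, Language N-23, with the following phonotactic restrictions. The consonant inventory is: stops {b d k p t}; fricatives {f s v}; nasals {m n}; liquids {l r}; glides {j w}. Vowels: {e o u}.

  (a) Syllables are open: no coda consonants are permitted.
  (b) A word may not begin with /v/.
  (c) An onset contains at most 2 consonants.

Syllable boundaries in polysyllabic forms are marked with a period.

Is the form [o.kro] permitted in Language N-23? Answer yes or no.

[o.kro] — σ1 onset /∅/, coda /∅/ ok; σ2 onset /kr/ (2C), coda /∅/ ok → permitted

yes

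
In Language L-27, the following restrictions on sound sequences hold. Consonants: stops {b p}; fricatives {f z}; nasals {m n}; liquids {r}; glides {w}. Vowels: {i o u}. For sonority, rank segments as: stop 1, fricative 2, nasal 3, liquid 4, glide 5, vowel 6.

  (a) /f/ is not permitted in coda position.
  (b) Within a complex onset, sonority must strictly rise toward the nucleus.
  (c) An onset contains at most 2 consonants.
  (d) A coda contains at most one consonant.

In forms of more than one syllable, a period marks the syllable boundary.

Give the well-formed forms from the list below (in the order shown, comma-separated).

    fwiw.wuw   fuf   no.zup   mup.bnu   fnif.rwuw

fwiw.wuw, no.zup, mup.bnu

fwiw.wuw — σ1 onset /fw/ (2→5 rises), coda /w/ ok; σ2 onset /w/, coda /w/ ok → well-formed
fuf — violates constraint (a): syllable 1 coda contains /f/ → ill-formed
no.zup — σ1 onset /n/, coda /∅/ ok; σ2 onset /z/, coda /p/ ok → well-formed
mup.bnu — σ1 onset /m/, coda /p/ ok; σ2 onset /bn/ (1→3 rises), coda /∅/ ok → well-formed
fnif.rwuw — violates constraint (a): syllable 1 coda contains /f/ → ill-formed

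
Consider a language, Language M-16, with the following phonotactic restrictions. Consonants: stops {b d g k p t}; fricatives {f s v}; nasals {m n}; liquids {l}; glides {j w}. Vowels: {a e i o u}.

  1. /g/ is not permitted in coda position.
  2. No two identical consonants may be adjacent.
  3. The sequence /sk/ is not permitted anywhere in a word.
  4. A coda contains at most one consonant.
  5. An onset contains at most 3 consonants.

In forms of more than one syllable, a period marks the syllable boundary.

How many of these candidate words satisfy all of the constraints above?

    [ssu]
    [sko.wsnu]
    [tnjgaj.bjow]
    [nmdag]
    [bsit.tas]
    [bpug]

0

[ssu] — violates constraint 2: adjacent identical consonants /ss/ → ill-formed
[sko.wsnu] — violates constraint 3: contains banned sequence /sk/ → ill-formed
[tnjgaj.bjow] — violates constraint 5: syllable 1 onset /tnjg/ has 4 consonants (> 3) → ill-formed
[nmdag] — violates constraint 1: syllable 1 coda contains /g/ → ill-formed
[bsit.tas] — violates constraint 2: adjacent identical consonants /tt/ → ill-formed
[bpug] — violates constraint 1: syllable 1 coda contains /g/ → ill-formed
No form is well-formed → 0.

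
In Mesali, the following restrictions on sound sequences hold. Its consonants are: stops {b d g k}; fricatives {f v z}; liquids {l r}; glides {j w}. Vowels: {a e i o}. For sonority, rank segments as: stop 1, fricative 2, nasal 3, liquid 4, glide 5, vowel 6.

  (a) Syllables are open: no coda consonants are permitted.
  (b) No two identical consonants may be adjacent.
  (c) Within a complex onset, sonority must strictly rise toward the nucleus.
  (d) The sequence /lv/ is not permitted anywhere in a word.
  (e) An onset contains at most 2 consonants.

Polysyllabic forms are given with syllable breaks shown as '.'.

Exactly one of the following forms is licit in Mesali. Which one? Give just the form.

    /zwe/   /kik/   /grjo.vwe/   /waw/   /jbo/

/zwe/ — σ1 onset /zw/ (2→5 rises), coda /∅/ ok → licit
/kik/ — violates constraint (a): syllable 1 coda /k/ has 1 consonant (> 0) → illicit
/grjo.vwe/ — violates constraint (e): syllable 1 onset /grj/ has 3 consonants (> 2) → illicit
/waw/ — violates constraint (a): syllable 1 coda /w/ has 1 consonant (> 0) → illicit
/jbo/ — violates constraint (c): syllable 1 onset /jb/: /j/ (glide, 5) → /b/ (stop, 1) does not rise → illicit

/zwe/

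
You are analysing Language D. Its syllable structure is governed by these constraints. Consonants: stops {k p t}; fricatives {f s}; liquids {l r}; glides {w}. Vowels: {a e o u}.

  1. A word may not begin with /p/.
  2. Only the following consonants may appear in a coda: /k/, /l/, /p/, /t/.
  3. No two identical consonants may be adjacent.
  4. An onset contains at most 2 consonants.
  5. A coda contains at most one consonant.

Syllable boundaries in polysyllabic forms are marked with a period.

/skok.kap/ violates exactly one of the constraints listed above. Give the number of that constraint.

3

/skok.kap/: adjacent identical consonants /kk/.
This is a violation of constraint 3: "No two identical consonants may be adjacent."
The remaining constraints (1, 2, 4, 5) are satisfied.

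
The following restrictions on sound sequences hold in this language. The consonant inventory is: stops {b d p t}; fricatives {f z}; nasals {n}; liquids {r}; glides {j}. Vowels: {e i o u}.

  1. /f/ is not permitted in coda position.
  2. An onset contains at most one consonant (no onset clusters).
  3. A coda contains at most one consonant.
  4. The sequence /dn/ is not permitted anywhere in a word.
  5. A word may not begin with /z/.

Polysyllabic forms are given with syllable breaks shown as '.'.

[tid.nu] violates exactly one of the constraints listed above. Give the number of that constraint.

[tid.nu]: contains banned sequence /dn/.
This is a violation of constraint 4: "The sequence /dn/ is not permitted anywhere in a word."
The remaining constraints (1, 2, 3, 5) are satisfied.

4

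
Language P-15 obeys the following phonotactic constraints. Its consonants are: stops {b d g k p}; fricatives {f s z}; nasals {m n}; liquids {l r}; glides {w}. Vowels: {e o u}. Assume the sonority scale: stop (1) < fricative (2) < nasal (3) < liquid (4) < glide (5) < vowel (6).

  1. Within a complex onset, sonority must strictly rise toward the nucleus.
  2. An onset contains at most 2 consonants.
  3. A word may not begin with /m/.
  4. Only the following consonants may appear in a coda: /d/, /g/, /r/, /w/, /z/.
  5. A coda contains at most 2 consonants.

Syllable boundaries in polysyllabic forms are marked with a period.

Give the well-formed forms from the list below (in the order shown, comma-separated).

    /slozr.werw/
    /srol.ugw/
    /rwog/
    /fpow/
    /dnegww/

/slozr.werw/, /rwog/

/slozr.werw/ — σ1 onset /sl/ (2→4 rises), coda /zr/ (2C) ok; σ2 onset /w/, coda /rw/ (2C) ok → well-formed
/srol.ugw/ — violates constraint 4: syllable 1 coda contains /l/, which is not a licensed coda consonant → ill-formed
/rwog/ — σ1 onset /rw/ (4→5 rises), coda /g/ ok → well-formed
/fpow/ — violates constraint 1: syllable 1 onset /fp/: /f/ (fricative, 2) → /p/ (stop, 1) does not rise → ill-formed
/dnegww/ — violates constraint 5: syllable 1 coda /gww/ has 3 consonants (> 2) → ill-formed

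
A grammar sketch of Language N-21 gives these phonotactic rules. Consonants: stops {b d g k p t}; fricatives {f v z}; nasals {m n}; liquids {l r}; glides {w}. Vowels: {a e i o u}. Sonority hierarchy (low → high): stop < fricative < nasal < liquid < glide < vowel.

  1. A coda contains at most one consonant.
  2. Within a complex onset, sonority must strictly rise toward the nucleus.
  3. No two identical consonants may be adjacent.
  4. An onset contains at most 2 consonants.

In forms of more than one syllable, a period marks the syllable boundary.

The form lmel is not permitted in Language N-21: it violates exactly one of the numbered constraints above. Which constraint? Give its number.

2

lmel: syllable 1 onset /lm/: /l/ (liquid, 4) → /m/ (nasal, 3) does not rise.
This is a violation of constraint 2: "Within a complex onset, sonority must strictly rise toward the nucleus."
The remaining constraints (1, 3, 4) are satisfied.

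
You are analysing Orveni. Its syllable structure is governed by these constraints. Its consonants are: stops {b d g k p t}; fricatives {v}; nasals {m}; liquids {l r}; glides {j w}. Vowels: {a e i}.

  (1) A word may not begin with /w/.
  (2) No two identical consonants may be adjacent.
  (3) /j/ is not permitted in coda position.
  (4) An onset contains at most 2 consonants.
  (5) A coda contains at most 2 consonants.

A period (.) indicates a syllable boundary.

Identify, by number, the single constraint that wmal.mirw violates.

wmal.mirw: word begins with /w/.
This is a violation of constraint 1: "A word may not begin with /w/."
The remaining constraints (2, 3, 4, 5) are satisfied.

1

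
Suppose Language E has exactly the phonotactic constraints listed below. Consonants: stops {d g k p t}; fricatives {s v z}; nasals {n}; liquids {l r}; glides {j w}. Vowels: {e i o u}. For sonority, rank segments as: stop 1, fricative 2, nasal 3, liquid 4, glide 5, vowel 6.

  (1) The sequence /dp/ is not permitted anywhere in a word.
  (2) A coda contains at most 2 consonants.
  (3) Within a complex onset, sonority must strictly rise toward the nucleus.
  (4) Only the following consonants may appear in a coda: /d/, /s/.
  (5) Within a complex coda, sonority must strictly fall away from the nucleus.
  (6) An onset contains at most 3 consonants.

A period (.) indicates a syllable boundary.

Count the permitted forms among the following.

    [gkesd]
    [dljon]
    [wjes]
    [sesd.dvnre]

0

[gkesd] — violates constraint 3: syllable 1 onset /gk/: /g/ (stop, 1) → /k/ (stop, 1) does not rise → not permitted
[dljon] — violates constraint 4: syllable 1 coda contains /n/, which is not a licensed coda consonant → not permitted
[wjes] — violates constraint 3: syllable 1 onset /wj/: /w/ (glide, 5) → /j/ (glide, 5) does not rise → not permitted
[sesd.dvnre] — violates constraint 6: syllable 2 onset /dvnr/ has 4 consonants (> 3) → not permitted
No form is permitted → 0.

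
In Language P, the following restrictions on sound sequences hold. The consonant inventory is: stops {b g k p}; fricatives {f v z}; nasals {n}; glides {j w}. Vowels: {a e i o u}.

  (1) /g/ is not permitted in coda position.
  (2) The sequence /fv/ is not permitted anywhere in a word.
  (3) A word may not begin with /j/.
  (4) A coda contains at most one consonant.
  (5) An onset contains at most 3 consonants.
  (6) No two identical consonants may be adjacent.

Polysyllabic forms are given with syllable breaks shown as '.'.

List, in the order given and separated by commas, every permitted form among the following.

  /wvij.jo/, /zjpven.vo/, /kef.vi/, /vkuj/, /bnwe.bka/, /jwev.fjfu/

/wvij.jo/ — violates constraint 6: adjacent identical consonants /jj/ → not permitted
/zjpven.vo/ — violates constraint 5: syllable 1 onset /zjpv/ has 4 consonants (> 3) → not permitted
/kef.vi/ — violates constraint 2: contains banned sequence /fv/ → not permitted
/vkuj/ — σ1 onset /vk/ (2C), coda /j/ ok → permitted
/bnwe.bka/ — σ1 onset /bnw/ (3C), coda /∅/ ok; σ2 onset /bk/ (2C), coda /∅/ ok → permitted
/jwev.fjfu/ — violates constraint 3: word begins with /j/ → not permitted

/vkuj/, /bnwe.bka/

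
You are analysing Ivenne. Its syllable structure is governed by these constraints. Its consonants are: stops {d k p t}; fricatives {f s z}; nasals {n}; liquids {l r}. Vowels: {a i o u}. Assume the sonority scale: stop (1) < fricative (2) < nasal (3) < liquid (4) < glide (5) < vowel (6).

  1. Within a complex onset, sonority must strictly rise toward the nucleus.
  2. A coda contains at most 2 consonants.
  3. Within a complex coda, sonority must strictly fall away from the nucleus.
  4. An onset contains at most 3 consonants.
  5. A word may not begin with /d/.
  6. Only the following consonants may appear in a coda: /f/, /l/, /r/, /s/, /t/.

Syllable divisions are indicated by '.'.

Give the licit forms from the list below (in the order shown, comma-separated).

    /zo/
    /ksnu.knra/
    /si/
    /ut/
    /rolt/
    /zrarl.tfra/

/zo/, /ksnu.knra/, /si/, /ut/, /rolt/

/zo/ — σ1 onset /z/, coda /∅/ ok → licit
/ksnu.knra/ — σ1 onset /ksn/ (1→2→3 rises), coda /∅/ ok; σ2 onset /knr/ (1→3→4 rises), coda /∅/ ok → licit
/si/ — σ1 onset /s/, coda /∅/ ok → licit
/ut/ — σ1 onset /∅/, coda /t/ ok → licit
/rolt/ — σ1 onset /r/, coda /lt/ (4→1 falls) ok → licit
/zrarl.tfra/ — violates constraint 3: syllable 1 coda /rl/: /r/ (liquid, 4) → /l/ (liquid, 4) does not fall → illicit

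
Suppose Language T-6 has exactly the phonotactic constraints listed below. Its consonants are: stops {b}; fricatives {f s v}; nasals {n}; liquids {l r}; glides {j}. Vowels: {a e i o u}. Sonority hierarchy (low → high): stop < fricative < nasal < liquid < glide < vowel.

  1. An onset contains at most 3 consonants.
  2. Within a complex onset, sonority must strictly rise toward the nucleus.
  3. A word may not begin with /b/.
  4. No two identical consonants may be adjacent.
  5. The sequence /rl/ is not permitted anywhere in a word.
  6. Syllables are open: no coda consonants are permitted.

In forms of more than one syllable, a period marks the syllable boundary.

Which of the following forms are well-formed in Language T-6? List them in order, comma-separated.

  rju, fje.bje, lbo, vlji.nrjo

rju — σ1 onset /rj/ (4→5 rises), coda /∅/ ok → well-formed
fje.bje — σ1 onset /fj/ (2→5 rises), coda /∅/ ok; σ2 onset /bj/ (1→5 rises), coda /∅/ ok → well-formed
lbo — violates constraint 2: syllable 1 onset /lb/: /l/ (liquid, 4) → /b/ (stop, 1) does not rise → ill-formed
vlji.nrjo — σ1 onset /vlj/ (2→4→5 rises), coda /∅/ ok; σ2 onset /nrj/ (3→4→5 rises), coda /∅/ ok → well-formed

rju, fje.bje, vlji.nrjo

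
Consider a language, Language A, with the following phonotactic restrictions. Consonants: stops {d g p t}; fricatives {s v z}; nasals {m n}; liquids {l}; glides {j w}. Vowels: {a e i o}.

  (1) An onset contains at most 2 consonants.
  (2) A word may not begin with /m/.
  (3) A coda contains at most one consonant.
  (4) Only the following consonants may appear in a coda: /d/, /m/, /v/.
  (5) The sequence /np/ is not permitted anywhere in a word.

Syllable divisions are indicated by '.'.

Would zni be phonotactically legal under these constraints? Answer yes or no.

yes

zni — σ1 onset /zn/ (2C), coda /∅/ ok → phonotactically legal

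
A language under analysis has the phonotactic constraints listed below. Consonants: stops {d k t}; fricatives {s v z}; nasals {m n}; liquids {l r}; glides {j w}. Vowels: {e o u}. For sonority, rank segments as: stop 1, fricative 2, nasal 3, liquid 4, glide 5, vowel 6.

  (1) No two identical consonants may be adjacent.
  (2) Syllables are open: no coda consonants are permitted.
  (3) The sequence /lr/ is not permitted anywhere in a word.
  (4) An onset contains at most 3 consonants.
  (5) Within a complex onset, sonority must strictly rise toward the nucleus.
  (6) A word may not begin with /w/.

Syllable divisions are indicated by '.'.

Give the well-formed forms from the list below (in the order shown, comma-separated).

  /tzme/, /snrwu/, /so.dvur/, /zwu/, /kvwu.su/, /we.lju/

/tzme/ — σ1 onset /tzm/ (1→2→3 rises), coda /∅/ ok → well-formed
/snrwu/ — violates constraint 4: syllable 1 onset /snrw/ has 4 consonants (> 3) → ill-formed
/so.dvur/ — violates constraint 2: syllable 2 coda /r/ has 1 consonant (> 0) → ill-formed
/zwu/ — σ1 onset /zw/ (2→5 rises), coda /∅/ ok → well-formed
/kvwu.su/ — σ1 onset /kvw/ (1→2→5 rises), coda /∅/ ok; σ2 onset /s/, coda /∅/ ok → well-formed
/we.lju/ — violates constraint 6: word begins with /w/ → ill-formed

/tzme/, /zwu/, /kvwu.su/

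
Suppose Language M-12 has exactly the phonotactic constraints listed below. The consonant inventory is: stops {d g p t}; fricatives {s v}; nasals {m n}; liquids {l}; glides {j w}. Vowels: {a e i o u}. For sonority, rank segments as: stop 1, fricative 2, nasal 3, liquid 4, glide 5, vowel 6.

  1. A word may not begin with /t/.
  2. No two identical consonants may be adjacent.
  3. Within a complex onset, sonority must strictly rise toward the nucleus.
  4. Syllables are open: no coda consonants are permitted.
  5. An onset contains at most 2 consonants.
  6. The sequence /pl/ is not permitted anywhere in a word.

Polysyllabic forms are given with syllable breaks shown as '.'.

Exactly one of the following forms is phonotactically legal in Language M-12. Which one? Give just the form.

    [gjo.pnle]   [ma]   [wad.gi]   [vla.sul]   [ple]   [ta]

[ma]

[gjo.pnle] — violates constraint 5: syllable 2 onset /pnl/ has 3 consonants (> 2) → phonotactically illegal
[ma] — σ1 onset /m/, coda /∅/ ok → phonotactically legal
[wad.gi] — violates constraint 4: syllable 1 coda /d/ has 1 consonant (> 0) → phonotactically illegal
[vla.sul] — violates constraint 4: syllable 2 coda /l/ has 1 consonant (> 0) → phonotactically illegal
[ple] — violates constraint 6: contains banned sequence /pl/ → phonotactically illegal
[ta] — violates constraint 1: word begins with /t/ → phonotactically illegal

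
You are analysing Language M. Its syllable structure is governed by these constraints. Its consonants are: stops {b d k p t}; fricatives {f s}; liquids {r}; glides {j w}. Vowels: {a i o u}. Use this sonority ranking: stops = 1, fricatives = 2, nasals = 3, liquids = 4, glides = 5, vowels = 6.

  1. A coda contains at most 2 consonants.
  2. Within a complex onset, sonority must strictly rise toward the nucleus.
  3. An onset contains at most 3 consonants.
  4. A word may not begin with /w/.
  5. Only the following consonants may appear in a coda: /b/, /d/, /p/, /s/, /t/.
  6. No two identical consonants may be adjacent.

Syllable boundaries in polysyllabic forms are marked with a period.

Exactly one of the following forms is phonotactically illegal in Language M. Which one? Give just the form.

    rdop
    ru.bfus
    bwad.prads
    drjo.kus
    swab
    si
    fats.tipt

rdop — violates constraint 2: syllable 1 onset /rd/: /r/ (liquid, 4) → /d/ (stop, 1) does not rise → phonotactically illegal
ru.bfus — σ1 onset /r/, coda /∅/ ok; σ2 onset /bf/ (1→2 rises), coda /s/ ok → phonotactically legal
bwad.prads — σ1 onset /bw/ (1→5 rises), coda /d/ ok; σ2 onset /pr/ (1→4 rises), coda /ds/ (2C) ok → phonotactically legal
drjo.kus — σ1 onset /drj/ (1→4→5 rises), coda /∅/ ok; σ2 onset /k/, coda /s/ ok → phonotactically legal
swab — σ1 onset /sw/ (2→5 rises), coda /b/ ok → phonotactically legal
si — σ1 onset /s/, coda /∅/ ok → phonotactically legal
fats.tipt — σ1 onset /f/, coda /ts/ (2C) ok; σ2 onset /t/, coda /pt/ (2C) ok → phonotactically legal

rdop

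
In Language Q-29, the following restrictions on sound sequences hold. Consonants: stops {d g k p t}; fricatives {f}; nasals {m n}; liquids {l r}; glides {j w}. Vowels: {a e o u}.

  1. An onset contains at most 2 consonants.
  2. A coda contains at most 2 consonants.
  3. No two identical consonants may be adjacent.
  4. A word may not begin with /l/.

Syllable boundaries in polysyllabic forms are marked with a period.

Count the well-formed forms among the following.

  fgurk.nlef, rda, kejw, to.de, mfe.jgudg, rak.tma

fgurk.nlef — σ1 onset /fg/ (2C), coda /rk/ (2C) ok; σ2 onset /nl/ (2C), coda /f/ ok → well-formed
rda — σ1 onset /rd/ (2C), coda /∅/ ok → well-formed
kejw — σ1 onset /k/, coda /jw/ (2C) ok → well-formed
to.de — σ1 onset /t/, coda /∅/ ok; σ2 onset /d/, coda /∅/ ok → well-formed
mfe.jgudg — σ1 onset /mf/ (2C), coda /∅/ ok; σ2 onset /jg/ (2C), coda /dg/ (2C) ok → well-formed
rak.tma — σ1 onset /r/, coda /k/ ok; σ2 onset /tm/ (2C), coda /∅/ ok → well-formed
Well-formed: fgurk.nlef, rda, kejw, to.de, mfe.jgudg, rak.tma → 6.

6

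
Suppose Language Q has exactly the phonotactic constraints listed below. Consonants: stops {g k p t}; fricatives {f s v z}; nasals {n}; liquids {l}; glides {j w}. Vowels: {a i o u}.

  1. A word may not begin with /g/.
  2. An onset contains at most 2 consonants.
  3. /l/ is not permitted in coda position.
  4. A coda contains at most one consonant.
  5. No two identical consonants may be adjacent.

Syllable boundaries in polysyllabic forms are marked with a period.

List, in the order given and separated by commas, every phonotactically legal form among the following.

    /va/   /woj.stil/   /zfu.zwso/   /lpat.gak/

/va/ — σ1 onset /v/, coda /∅/ ok → phonotactically legal
/woj.stil/ — violates constraint 3: syllable 2 coda contains /l/ → phonotactically illegal
/zfu.zwso/ — violates constraint 2: syllable 2 onset /zws/ has 3 consonants (> 2) → phonotactically illegal
/lpat.gak/ — σ1 onset /lp/ (2C), coda /t/ ok; σ2 onset /g/, coda /k/ ok → phonotactically legal

/va/, /lpat.gak/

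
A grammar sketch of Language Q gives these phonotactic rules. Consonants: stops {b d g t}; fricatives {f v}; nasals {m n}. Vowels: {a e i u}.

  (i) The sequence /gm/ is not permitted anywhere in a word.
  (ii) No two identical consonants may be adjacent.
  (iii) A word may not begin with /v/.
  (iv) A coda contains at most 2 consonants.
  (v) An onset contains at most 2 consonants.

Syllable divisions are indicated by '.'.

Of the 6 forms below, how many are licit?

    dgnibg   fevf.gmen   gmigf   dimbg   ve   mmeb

0

dgnibg — violates constraint (v): syllable 1 onset /dgn/ has 3 consonants (> 2) → illicit
fevf.gmen — violates constraint (i): contains banned sequence /gm/ → illicit
gmigf — violates constraint (i): contains banned sequence /gm/ → illicit
dimbg — violates constraint (iv): syllable 1 coda /mbg/ has 3 consonants (> 2) → illicit
ve — violates constraint (iii): word begins with /v/ → illicit
mmeb — violates constraint (ii): adjacent identical consonants /mm/ → illicit
No form is licit → 0.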